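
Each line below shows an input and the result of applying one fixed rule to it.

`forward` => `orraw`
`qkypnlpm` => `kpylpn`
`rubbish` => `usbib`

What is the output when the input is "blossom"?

looss

Rule — take characters alternately from the front and the back (1st, last, 2nd, 2nd-last, ...), then delete the first 2 characters.
"blossom" → "bmlooss" → "looss".
(Check on "rubbish": → "rhusbib" → "usbib" ✓)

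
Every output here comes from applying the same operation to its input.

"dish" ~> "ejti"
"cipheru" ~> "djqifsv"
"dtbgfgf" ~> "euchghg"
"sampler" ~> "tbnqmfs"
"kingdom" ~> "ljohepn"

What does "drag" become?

In each case the input is transformed by: shift every letter 1 place forward in the alphabet (wrapping around).
So "drag" becomes "esbh".

esbh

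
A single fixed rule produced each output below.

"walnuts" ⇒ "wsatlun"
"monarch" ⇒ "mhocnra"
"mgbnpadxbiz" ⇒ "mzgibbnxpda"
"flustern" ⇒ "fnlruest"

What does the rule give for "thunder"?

Looking at the pairs, the operation is to take characters alternately from the front and the back (1st, last, 2nd, 2nd-last, ...).
On "thunder" that produces "trheudn".

trheudn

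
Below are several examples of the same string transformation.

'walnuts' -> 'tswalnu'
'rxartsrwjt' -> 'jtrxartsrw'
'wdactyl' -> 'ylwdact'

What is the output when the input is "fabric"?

icfabr

The rule is to move the last 2 characters to the front (rotate right by 2).
Doing the same to "fabric": "icfabr".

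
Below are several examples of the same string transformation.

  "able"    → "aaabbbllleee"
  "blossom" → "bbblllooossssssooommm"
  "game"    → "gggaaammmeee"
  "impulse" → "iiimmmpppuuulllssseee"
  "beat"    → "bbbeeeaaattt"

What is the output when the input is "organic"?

The rule is to repeat every character 3 times.
On "organic" that produces "ooorrrgggaaannniiiccc".

ooorrrgggaaannniiiccc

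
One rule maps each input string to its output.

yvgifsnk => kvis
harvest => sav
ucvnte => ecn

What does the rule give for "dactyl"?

Looking at the pairs, the operation is to keep every other character starting from the second (positions 2nd, 4th, 6th, ...), then move the last character to the front.
On "dactyl": the first step gives "atl", and the second then gives "lat".

lat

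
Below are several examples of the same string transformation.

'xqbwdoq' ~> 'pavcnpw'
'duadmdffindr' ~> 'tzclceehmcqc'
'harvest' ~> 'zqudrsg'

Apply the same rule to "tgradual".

The rule is to shift every letter 1 place backward in the alphabet (wrapping around), then move the first character to the end.
Working it through for "tgradual": intermediate "sfqzctzk", final "fqzctzks".
(Check on "harvest": → "gzqudrs" → "zqudrsg" ✓)

fqzctzks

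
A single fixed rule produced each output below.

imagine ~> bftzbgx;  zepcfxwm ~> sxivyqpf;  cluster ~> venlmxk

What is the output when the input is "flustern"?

The transformation: shift every letter 7 places backward in the alphabet (wrapping around).
So "flustern" becomes "yenlmxkg".

yenlmxkg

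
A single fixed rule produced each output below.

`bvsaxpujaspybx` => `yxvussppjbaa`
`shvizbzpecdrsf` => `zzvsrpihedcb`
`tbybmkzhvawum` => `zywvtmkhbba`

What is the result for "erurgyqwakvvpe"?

ywvvurrqkgea

The pattern: delete the last 2 characters, then sort the characters into reverse alphabetical order.
Working it through for "erurgyqwakvvpe": intermediate "erurgyqwakvv", final "ywvvurrqkgea".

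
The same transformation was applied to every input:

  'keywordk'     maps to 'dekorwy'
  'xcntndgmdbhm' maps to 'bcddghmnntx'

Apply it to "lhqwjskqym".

Rule — delete the last character, then sort the characters into alphabetical order.
"lhqwjskqym" → "hjklqqswy".

hjklqqswy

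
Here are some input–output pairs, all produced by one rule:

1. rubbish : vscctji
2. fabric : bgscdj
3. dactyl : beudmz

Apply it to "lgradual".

hmbsvemb

The pattern: shift every letter 1 place forward in the alphabet (wrapping around), then swap each adjacent pair of characters (1↔2, 3↔4, ...).
"lgradual" → "hmbsvemb".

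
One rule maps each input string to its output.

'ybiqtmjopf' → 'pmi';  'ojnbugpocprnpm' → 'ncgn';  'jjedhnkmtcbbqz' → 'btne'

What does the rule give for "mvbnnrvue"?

erb

In each case the input is transformed by: keep one character in every 3, starting at position 3 (positions 3rd, 6th, 9th, ...), then reverse the string.
Applying both steps to "mvbnnrvue": "bre", then "erb".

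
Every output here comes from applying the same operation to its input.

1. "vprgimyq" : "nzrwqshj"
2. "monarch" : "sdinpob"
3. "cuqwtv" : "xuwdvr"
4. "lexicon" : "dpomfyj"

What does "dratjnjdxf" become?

eygesbukok

The rule is to move the last 3 characters to the front (rotate right by 3), then shift every letter 1 place forward in the alphabet (wrapping around).
Applying that to "dratjnjdxf" gives "eygesbukok".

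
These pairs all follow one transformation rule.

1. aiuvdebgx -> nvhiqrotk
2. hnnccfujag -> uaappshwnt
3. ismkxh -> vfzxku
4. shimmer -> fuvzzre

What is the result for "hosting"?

Looking at the pairs, the operation is to shift every letter 13 places forward in the alphabet (wrapping around) — i.e. ROT13.
So "hosting" becomes "ubfgvat".

ubfgvat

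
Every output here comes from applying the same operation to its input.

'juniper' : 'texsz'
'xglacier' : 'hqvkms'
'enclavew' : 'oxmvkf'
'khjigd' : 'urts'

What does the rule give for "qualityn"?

The pattern: delete the last 2 characters, then shift every letter 10 places forward in the alphabet (wrapping around).
For "qualityn", step one produces "qualit"; step two turns that into "aekvsd".

aekvsd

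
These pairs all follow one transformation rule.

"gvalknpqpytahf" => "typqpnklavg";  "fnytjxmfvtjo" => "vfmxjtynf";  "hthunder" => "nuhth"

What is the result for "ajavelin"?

The rule is to reverse the string, then delete the first 3 characters.
Working it through for "ajavelin": intermediate "nilevaja", final "evaja".
(Check on "gvalknpqpytahf": → "fhatypqpnklavg" → "typqpnklavg" ✓)

evaja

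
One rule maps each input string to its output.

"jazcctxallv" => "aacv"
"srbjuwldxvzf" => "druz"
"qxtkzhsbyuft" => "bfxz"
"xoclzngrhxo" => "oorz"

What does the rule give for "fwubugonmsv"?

What's happening: keep one character in every 3, starting at position 2 (positions 2nd, 5th, 8th, ...), then sort the characters into alphabetical order.
For "fwubugonmsv", step one produces "wunv"; step two turns that into "nuvw".

nuvw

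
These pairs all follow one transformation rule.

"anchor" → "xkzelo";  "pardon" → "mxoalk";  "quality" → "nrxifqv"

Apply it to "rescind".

obpzfka

The transformation: shift every letter 3 places backward in the alphabet (wrapping around).
Doing the same to "rescind": "obpzfka".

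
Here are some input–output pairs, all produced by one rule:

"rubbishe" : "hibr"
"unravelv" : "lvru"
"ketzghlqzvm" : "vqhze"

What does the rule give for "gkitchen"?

The transformation: reverse the string, then keep every other character starting from the second (positions 2nd, 4th, 6th, ...).
"gkitchen" → "nehctikg" → "ecig".

ecig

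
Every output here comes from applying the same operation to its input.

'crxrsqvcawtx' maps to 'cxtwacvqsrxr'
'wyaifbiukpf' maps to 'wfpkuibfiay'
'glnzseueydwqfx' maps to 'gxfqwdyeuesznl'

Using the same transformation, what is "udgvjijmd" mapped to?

The transformation: move the first character to the end, then reverse the string.
On "udgvjijmd": the first step gives "dgvjijmdu", and the second then gives "udmjijvgd".
(Check on "wyaifbiukpf": → "yaifbiukpfw" → "wfpkuibfiay" ✓)

udmjijvgd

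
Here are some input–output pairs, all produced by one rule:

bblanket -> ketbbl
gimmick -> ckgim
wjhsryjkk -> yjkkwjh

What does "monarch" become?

What's happening: move the first 3 characters to the end (rotate left by 3), then delete the first 2 characters.
"monarch" → "chmon".

chmon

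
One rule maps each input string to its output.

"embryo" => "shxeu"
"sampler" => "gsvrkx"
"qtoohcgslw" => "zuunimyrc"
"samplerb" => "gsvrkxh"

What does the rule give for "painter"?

gotzkx

Each output is the input with this applied: delete the first character, then shift every letter 6 places forward in the alphabet (wrapping around).
Working it through for "painter": intermediate "ainter", final "gotzkx".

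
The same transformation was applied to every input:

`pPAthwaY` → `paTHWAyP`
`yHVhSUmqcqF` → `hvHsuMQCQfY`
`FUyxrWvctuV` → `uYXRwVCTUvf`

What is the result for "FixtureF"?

What's happening: flip the case of every letter, then move the first character to the end.
Working it through for "FixtureF": intermediate "fIXTUREf", final "IXTUREff".

IXTUREff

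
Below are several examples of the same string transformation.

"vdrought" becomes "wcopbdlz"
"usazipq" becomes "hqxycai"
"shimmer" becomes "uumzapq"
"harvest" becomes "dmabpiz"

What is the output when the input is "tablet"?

tmbbij

Each output is the input with this applied: move the first 3 characters to the end (rotate left by 3), then shift every letter 8 places forward in the alphabet (wrapping around).
For "tablet", step one produces "lettab"; step two turns that into "tmbbij".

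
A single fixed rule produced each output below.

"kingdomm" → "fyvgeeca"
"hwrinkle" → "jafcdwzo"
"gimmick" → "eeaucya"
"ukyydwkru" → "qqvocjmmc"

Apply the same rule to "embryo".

tjqgwe

Looking at the pairs, the operation is to move the first 2 characters to the end (rotate left by 2), then shift every letter 8 places backward in the alphabet (wrapping around).
Applying both steps to "embryo": "bryoem", then "tjqgwe".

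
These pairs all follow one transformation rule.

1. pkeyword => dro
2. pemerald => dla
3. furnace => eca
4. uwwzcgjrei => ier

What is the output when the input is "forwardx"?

xdr

The transformation: reverse the string, then keep only the first 3 characters.
On "forwardx": the first step gives "xdrawrof", and the second then gives "xdr".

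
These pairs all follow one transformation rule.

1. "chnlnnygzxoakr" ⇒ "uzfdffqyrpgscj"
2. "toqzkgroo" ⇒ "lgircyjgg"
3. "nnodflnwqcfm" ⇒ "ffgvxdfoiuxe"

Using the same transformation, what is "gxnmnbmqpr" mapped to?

ypfefteihj

Rule — shift every letter 8 places backward in the alphabet (wrapping around).
So "gxnmnbmqpr" becomes "ypfefteihj".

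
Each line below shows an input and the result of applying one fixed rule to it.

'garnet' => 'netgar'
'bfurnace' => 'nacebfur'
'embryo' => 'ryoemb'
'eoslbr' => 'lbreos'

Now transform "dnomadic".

adicdnom

What's happening: swap the front and back halves of the string.
Applying that to "dnomadic" gives "adicdnom".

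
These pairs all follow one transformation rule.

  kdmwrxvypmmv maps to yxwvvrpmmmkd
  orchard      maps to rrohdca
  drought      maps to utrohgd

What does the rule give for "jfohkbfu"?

uokjhffb

Looking at the pairs, the operation is to sort the characters into reverse alphabetical order.
"jfohkbfu" → "uokjhffb".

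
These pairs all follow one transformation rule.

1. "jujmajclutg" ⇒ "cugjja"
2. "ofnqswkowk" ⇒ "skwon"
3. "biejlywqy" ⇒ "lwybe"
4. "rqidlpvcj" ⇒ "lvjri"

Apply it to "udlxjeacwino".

What's happening: keep every other character starting from the first (positions 1st, 3rd, 5th, ...), then move the last 3 characters to the front (rotate right by 3).
Working it through for "udlxjeacwino": intermediate "uljawn", final "awnulj".
(Check on "ofnqswkowk": → "onskw" → "skwon" ✓)

awnulj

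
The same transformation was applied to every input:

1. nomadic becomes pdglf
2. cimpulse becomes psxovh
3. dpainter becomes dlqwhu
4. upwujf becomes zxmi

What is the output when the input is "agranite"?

Each output is the input with this applied: delete the first 2 characters, then shift every letter 3 places forward in the alphabet (wrapping around).
So "agranite" becomes "udqlwh".
(Check on "cimpulse": → "mpulse" → "psxovh" ✓)

udqlwh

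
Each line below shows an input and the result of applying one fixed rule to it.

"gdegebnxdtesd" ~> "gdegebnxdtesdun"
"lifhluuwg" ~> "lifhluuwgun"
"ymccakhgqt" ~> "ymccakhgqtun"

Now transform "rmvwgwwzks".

rmvwgwwzksun

Each output is the input with this applied: append "un".
For "rmvwgwwzks" the result is "rmvwgwwzksun".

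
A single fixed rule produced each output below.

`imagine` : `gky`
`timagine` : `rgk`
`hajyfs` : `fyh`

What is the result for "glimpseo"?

Looking at the pairs, the operation is to shift every letter 2 places backward in the alphabet (wrapping around), then keep only the first 3 characters.
Working it through for "glimpseo": intermediate "ejgknqcm", final "ejg".

ejg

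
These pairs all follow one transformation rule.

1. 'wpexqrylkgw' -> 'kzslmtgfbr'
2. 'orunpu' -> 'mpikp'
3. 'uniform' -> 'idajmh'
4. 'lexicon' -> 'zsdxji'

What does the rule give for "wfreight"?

amzdbco

Each output is the input with this applied: delete the first character, then shift every letter 5 places backward in the alphabet (wrapping around).
"wfreight" → "amzdbco".
(Check on "wpexqrylkgw": → "pexqrylkgw" → "kzslmtgfbr" ✓)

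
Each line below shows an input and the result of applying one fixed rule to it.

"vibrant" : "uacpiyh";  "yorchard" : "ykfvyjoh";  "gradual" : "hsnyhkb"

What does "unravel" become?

lsbuyhc

The rule is to shift every letter 7 places forward in the alphabet (wrapping around), then move the last 2 characters to the front (rotate right by 2).
On "unravel": the first step gives "buyhcls", and the second then gives "lsbuyhc".
(Check on "gradual": → "nyhkbhs" → "hsnyhkb" ✓)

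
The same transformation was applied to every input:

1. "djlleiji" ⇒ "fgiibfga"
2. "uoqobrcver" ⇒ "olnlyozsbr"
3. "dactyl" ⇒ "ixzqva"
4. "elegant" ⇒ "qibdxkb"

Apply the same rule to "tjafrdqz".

wgxcoanq

What's happening: swap the first and last characters, then shift every letter 3 places backward in the alphabet (wrapping around).
"tjafrdqz" → "zjafrdqt" → "wgxcoanq".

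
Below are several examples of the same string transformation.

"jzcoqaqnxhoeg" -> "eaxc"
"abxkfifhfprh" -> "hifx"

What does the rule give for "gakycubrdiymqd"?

mudk

Looking at the pairs, the operation is to keep one character in every 3, starting at position 3 (positions 3rd, 6th, 9th, ...), then swap the first and last characters.
"gakycubrdiymqd" → "kudm" → "mudk".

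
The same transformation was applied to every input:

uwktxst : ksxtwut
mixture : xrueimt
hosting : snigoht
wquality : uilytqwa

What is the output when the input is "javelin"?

vilnaje

The pattern: swap each adjacent pair of characters (1↔2, 3↔4, ...), then move the first 3 characters to the end (rotate left by 3).
For "javelin", step one produces "ajeviln"; step two turns that into "vilnaje".
(Check on "wquality": → "qwauilyt" → "uilytqwa" ✓)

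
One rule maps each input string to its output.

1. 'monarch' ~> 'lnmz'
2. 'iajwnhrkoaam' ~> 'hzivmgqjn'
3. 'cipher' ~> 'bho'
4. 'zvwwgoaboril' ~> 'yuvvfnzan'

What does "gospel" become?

fnr

The transformation: delete the last 3 characters, then shift every letter 1 place backward in the alphabet (wrapping around).
For "gospel", step one produces "gos"; step two turns that into "fnr".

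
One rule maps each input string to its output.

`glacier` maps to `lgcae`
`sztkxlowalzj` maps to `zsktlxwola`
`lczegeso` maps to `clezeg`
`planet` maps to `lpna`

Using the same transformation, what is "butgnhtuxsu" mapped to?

Each output is the input with this applied: swap each adjacent pair of characters (1↔2, 3↔4, ...), then delete the last 2 characters.
On "butgnhtuxsu": the first step gives "ubgthnutsxu", and the second then gives "ubgthnuts".

ubgthnuts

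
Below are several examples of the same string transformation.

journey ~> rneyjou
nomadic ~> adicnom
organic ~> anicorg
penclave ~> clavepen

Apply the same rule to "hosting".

tinghos

Rule — move the first 3 characters to the end (rotate left by 3).
Doing the same to "hosting": "tinghos".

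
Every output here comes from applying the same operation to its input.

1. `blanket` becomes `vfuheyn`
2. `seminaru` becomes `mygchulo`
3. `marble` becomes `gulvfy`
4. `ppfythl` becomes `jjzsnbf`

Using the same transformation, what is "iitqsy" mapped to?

ccnkms

Looking at the pairs, the operation is to shift every letter 6 places backward in the alphabet (wrapping around).
So "iitqsy" becomes "ccnkms".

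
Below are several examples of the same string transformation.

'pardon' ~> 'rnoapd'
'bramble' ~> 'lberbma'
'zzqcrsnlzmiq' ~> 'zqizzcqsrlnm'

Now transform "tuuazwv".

wzvutau

The rule is to swap each adjacent pair of characters (1↔2, 3↔4, ...), then move the last 3 characters to the front (rotate right by 3).
On "tuuazwv": the first step gives "utauwzv", and the second then gives "wzvutau".
(Check on "zzqcrsnlzmiq": → "zzcqsrlnmzqi" → "zqizzcqsrlnm" ✓)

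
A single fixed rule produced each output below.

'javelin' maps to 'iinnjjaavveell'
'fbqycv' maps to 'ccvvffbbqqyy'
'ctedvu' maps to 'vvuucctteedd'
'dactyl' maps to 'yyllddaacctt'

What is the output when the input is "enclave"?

vveeeennccllaa

The transformation: move the last 2 characters to the front (rotate right by 2), then double every character.
Working it through for "enclave": intermediate "veencla", final "vveeeennccllaa".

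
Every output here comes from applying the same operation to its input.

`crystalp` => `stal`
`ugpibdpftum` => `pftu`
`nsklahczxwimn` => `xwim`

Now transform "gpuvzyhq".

What's happening: move the last character to the front, then keep only the last 4 characters.
On "gpuvzyhq" that produces "vzyh".

vzyh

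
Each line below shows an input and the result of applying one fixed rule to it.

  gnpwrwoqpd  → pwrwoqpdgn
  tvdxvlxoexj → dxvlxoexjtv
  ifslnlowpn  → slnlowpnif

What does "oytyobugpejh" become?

The pattern: move the first 2 characters to the end (rotate left by 2).
So "oytyobugpejh" becomes "tyobugpejhoy".

tyobugpejhoy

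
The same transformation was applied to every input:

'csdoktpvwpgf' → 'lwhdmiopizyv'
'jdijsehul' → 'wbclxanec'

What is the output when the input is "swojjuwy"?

Each output is the input with this applied: move the first character to the end, then shift every letter 7 places backward in the alphabet (wrapping around).
So "swojjuwy" becomes "phccnprl".
(Check on "jdijsehul": → "dijsehulj" → "wbclxanec" ✓)

phccnprl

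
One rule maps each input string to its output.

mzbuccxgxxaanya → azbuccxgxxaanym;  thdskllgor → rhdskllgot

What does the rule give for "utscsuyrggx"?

The pattern: swap the first and last characters.
Applying that to "utscsuyrggx" gives "xtscsuyrggu".

xtscsuyrggu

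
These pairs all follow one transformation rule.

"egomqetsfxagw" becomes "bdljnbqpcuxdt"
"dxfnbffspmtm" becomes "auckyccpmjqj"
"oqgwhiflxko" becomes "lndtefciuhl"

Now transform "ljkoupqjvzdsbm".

In each case the input is transformed by: shift every letter 3 places backward in the alphabet (wrapping around).
On "ljkoupqjvzdsbm" that produces "ighlrmngswapyj".

ighlrmngswapyj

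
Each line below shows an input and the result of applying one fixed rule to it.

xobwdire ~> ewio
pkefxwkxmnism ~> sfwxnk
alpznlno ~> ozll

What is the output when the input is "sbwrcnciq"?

Rule — keep every other character starting from the second (positions 2nd, 4th, 6th, ...), then swap the first and last characters.
"sbwrcnciq" → "irnb".

irnb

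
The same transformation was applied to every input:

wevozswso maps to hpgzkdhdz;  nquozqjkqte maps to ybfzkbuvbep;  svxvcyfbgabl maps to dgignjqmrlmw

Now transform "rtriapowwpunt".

Each output is the input with this applied: shift every letter 11 places forward in the alphabet (wrapping around).
For "rtriapowwpunt" the result is "cectlazhhafye".

cectlazhhafye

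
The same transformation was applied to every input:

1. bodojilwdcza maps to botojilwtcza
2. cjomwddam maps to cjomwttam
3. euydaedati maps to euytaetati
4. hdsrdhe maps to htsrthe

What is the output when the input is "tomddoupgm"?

tomttoupgm

The pattern: replace every "d" with "t".
"tomddoupgm" → "tomttoupgm".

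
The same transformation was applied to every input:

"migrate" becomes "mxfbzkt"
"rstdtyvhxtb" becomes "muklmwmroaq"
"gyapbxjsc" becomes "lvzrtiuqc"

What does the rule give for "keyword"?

The pattern: shift every letter 7 places backward in the alphabet (wrapping around), then move the last 2 characters to the front (rotate right by 2).
For "keyword", step one produces "dxrphkw"; step two turns that into "kwdxrph".

kwdxrph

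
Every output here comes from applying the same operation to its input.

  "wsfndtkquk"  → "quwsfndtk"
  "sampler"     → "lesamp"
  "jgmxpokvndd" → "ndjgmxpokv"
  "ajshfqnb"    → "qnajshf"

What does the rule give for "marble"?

The transformation: delete the last character, then move the last 2 characters to the front (rotate right by 2).
For "marble", step one produces "marbl"; step two turns that into "blmar".
(Check on "sampler": → "sample" → "lesamp" ✓)

blmar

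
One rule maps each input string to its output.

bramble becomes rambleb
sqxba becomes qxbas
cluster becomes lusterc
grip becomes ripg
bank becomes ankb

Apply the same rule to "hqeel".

In each case the input is transformed by: move the first character to the end.
On "hqeel" that produces "qeelh".

qeelh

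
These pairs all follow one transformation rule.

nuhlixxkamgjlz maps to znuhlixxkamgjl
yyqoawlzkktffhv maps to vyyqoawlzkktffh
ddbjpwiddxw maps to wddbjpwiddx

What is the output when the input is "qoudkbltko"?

oqoudkbltk

In each case the input is transformed by: move the last character to the front.
For "qoudkbltko" the result is "oqoudkbltk".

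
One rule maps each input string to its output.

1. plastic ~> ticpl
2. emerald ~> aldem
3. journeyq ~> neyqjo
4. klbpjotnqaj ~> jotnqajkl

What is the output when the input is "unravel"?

Each output is the input with this applied: move the first 2 characters to the end (rotate left by 2), then delete the first 2 characters.
Starting from "unravel": after the first operation, "ravelun"; after the second, "velun".

velun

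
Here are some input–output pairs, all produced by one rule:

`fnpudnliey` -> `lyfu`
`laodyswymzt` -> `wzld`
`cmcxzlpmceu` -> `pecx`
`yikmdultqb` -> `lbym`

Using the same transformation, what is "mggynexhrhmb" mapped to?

The pattern: keep one character in every 3, starting at position 1 (positions 1st, 4th, 7th, ...), then swap the front and back halves of the string.
For "mggynexhrhmb", step one produces "myxh"; step two turns that into "xhmy".
(Check on "cmcxzlpmceu": → "cxpe" → "pecx" ✓)

xhmy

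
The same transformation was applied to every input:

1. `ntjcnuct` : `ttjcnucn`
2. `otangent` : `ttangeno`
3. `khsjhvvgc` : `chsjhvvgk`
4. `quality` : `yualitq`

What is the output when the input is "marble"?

earblm

The pattern: swap the first and last characters.
Doing the same to "marble": "earblm".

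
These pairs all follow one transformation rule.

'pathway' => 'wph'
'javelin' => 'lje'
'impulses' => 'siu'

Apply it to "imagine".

The rule is to move the last 3 characters to the front (rotate right by 3), then keep one character in every 3, starting at position 1 (positions 1st, 4th, 7th, ...).
Applying both steps to "imagine": "ineimag", then "iig".

iig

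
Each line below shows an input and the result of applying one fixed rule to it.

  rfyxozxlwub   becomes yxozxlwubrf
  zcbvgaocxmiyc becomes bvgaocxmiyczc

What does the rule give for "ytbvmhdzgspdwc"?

bvmhdzgspdwcyt

Looking at the pairs, the operation is to move the first 2 characters to the end (rotate left by 2).
Doing the same to "ytbvmhdzgspdwc": "bvmhdzgspdwcyt".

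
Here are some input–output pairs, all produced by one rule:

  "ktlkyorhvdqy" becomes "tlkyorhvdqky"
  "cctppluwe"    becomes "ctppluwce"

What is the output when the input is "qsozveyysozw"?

sozveyysozqw

What's happening: swap the first and last characters, then move the first character to the end.
On "qsozveyysozw": the first step gives "wsozveyysozq", and the second then gives "sozveyysozqw".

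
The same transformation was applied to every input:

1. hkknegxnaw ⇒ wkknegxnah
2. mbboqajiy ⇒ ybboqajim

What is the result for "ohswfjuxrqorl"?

lhswfjuxrqoro

The pattern: swap the first and last characters.
"ohswfjuxrqorl" → "lhswfjuxrqoro".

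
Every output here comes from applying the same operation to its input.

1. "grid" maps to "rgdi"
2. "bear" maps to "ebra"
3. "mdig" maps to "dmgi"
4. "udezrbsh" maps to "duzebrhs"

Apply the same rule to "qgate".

gqtae

The transformation: swap each adjacent pair of characters (1↔2, 3↔4, ...).
Applying that to "qgate" gives "gqtae".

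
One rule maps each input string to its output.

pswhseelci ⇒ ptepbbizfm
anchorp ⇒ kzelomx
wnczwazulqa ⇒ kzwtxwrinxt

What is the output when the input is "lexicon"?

Each output is the input with this applied: move the first character to the end, then shift every letter 3 places backward in the alphabet (wrapping around).
Applying both steps to "lexicon": "exiconl", then "bufzlki".

bufzlki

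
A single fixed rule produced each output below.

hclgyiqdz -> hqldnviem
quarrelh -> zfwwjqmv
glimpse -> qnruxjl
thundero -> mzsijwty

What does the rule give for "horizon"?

twnetsm

The rule is to shift every letter 5 places forward in the alphabet (wrapping around), then move the first character to the end.
Doing the same to "horizon": "twnetsm".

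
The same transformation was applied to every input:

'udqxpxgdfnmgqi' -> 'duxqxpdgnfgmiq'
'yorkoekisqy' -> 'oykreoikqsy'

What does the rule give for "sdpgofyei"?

dsgpfoeyi

The pattern: swap each adjacent pair of characters (1↔2, 3↔4, ...).
On "sdpgofyei" that produces "dsgpfoeyi".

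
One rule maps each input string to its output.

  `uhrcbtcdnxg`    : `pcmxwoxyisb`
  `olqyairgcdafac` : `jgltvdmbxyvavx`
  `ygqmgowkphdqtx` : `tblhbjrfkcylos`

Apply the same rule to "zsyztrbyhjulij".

The pattern: shift every letter 5 places backward in the alphabet (wrapping around).
Doing the same to "zsyztrbyhjulij": "untuomwtcepgde".

untuomwtcepgde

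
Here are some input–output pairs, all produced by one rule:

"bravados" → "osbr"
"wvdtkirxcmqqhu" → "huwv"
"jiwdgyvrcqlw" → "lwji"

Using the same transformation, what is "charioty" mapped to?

tych

The transformation: move the first 2 characters to the end (rotate left by 2), then keep only the last 4 characters.
"charioty" → "ariotych" → "tych".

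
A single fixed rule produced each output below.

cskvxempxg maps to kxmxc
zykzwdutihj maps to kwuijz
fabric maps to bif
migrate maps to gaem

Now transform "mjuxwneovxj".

The pattern: keep every other character starting from the first (positions 1st, 3rd, 5th, ...), then move the first character to the end.
Working it through for "mjuxwneovxj": intermediate "muwevj", final "uwevjm".

uwevjm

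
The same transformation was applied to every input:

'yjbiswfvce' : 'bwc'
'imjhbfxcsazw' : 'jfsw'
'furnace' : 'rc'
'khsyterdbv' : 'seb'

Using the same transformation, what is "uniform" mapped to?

ir

In each case the input is transformed by: keep one character in every 3, starting at position 3 (positions 3rd, 6th, 9th, ...).
So "uniform" becomes "ir".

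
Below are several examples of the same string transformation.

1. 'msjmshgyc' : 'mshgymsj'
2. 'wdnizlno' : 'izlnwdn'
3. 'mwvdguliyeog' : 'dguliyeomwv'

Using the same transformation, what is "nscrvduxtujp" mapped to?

Looking at the pairs, the operation is to delete the last character, then move the first 3 characters to the end (rotate left by 3).
On "nscrvduxtujp": the first step gives "nscrvduxtuj", and the second then gives "rvduxtujnsc".
(Check on "msjmshgyc": → "msjmshgy" → "mshgymsj" ✓)

rvduxtujnsc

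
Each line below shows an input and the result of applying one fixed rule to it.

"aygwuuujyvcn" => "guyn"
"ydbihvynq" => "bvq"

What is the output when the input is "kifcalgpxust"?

flxt

What's happening: keep one character in every 3, starting at position 3 (positions 3rd, 6th, 9th, ...).
"kifcalgpxust" → "flxt".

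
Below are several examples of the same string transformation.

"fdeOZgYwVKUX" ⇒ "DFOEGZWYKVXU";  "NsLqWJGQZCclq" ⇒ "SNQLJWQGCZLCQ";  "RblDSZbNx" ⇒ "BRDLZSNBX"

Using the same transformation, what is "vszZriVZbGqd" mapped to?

In each case the input is transformed by: swap each adjacent pair of characters (1↔2, 3↔4, ...), then convert every letter to uppercase.
"vszZriVZbGqd" → "svZzirZVGbdq" → "SVZZIRZVGBDQ".

SVZZIRZVGBDQ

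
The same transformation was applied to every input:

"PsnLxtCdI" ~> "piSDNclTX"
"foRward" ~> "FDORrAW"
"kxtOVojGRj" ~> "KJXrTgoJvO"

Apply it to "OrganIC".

What's happening: take characters alternately from the front and the back (1st, last, 2nd, 2nd-last, ...), then flip the case of every letter.
On "OrganIC": the first step gives "OCrIgna", and the second then gives "ocRiGNA".

ocRiGNA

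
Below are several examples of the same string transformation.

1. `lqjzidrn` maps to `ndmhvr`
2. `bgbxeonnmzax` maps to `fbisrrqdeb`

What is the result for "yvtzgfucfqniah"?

Rule — delete the first 2 characters, then shift every letter 4 places forward in the alphabet (wrapping around).
For "yvtzgfucfqniah", step one produces "tzgfucfqniah"; step two turns that into "xdkjygjurmel".

xdkjygjurmel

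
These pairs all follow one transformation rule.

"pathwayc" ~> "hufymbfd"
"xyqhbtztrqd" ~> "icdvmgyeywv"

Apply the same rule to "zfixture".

The pattern: move the last character to the front, then shift every letter 5 places forward in the alphabet (wrapping around).
Applying both steps to "zfixture": "ezfixtur", then "jekncyzw".

jekncyzw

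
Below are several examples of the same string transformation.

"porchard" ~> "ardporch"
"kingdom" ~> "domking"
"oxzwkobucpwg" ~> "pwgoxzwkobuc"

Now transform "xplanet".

What's happening: move the last 3 characters to the front (rotate right by 3).
On "xplanet" that produces "netxpla".

netxpla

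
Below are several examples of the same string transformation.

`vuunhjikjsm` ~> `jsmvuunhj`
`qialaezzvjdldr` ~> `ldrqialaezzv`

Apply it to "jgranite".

What's happening: move the last 3 characters to the front (rotate right by 3), then delete the last 2 characters.
Working it through for "jgranite": intermediate "itejgran", final "itejgr".

itejgr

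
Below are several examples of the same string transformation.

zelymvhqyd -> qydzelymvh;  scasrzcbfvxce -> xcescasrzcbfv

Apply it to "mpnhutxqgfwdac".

dacmpnhutxqgfw

In each case the input is transformed by: move the last 3 characters to the front (rotate right by 3).
"mpnhutxqgfwdac" → "dacmpnhutxqgfw".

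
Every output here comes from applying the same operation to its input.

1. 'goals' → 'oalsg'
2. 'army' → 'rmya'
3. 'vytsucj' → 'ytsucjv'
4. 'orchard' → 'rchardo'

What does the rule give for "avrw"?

The rule is to move the first character to the end.
"avrw" → "vrwa".

vrwa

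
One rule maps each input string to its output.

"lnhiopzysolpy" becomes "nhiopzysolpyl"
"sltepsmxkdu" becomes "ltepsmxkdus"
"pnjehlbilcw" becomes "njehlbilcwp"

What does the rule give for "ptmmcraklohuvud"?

tmmcraklohuvudp

Looking at the pairs, the operation is to move the first character to the end.
For "ptmmcraklohuvud" the result is "tmmcraklohuvudp".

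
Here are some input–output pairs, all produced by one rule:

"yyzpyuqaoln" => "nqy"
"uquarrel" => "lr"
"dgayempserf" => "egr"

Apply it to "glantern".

gn

Rule — sort the characters into alphabetical order, then keep one character in every 3, starting at position 3 (positions 3rd, 6th, 9th, ...).
"glantern" → "aeglnnrt" → "gn".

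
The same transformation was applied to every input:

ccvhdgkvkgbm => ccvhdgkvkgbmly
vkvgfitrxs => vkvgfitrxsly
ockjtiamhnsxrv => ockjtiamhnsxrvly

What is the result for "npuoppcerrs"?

The transformation: append "ly".
So "npuoppcerrs" becomes "npuoppcerrsly".

npuoppcerrsly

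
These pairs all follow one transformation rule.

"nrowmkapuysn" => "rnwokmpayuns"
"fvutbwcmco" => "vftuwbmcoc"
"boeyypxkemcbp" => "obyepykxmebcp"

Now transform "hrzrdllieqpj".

rhrzldilqejp

The rule is to swap each adjacent pair of characters (1↔2, 3↔4, ...).
Applying that to "hrzrdllieqpj" gives "rhrzldilqejp".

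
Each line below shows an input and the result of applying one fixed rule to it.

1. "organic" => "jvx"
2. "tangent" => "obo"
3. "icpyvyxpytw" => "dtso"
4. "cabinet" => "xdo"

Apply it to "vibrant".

Each output is the input with this applied: shift every letter 5 places backward in the alphabet (wrapping around), then keep one character in every 3, starting at position 1 (positions 1st, 4th, 7th, ...).
Working it through for "vibrant": intermediate "qdwmvio", final "qmo".
(Check on "organic": → "jmbvidx" → "jvx" ✓)

qmo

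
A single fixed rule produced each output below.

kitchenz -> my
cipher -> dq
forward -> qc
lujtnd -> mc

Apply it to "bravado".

cn

Looking at the pairs, the operation is to shift every letter 1 place backward in the alphabet (wrapping around), then keep only the last 2 characters.
On "bravado" that produces "cn".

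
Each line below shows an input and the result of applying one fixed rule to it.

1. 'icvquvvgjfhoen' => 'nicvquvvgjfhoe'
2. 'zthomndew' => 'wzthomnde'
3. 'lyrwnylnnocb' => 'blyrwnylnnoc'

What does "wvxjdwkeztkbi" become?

Rule — move the last character to the front.
So "wvxjdwkeztkbi" becomes "iwvxjdwkeztkb".

iwvxjdwkeztkb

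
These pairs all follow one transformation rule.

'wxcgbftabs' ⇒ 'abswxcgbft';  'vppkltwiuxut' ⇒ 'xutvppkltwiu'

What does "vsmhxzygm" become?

ygmvsmhxz

Looking at the pairs, the operation is to move the last 3 characters to the front (rotate right by 3).
"vsmhxzygm" → "ygmvsmhxz".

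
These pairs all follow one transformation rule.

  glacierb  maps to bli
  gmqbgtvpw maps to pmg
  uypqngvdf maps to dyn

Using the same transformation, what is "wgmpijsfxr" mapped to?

fgi

The rule is to keep one character in every 3, starting at position 2 (positions 2nd, 5th, 8th, ...), then move the last character to the front.
On "wgmpijsfxr": the first step gives "gif", and the second then gives "fgi".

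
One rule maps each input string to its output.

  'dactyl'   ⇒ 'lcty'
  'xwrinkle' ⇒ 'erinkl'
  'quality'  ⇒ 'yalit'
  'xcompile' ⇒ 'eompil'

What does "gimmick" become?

kmmic

The transformation: delete the first 2 characters, then move the last character to the front.
On "gimmick": the first step gives "mmick", and the second then gives "kmmic".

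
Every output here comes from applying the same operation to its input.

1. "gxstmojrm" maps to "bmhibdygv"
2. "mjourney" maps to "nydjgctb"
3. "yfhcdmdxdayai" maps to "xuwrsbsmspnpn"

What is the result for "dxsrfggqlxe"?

The pattern: shift every letter 11 places backward in the alphabet (wrapping around), then swap the first and last characters.
Starting from "dxsrfggqlxe": after the first operation, "smhguvvfamt"; after the second, "tmhguvvfams".

tmhguvvfams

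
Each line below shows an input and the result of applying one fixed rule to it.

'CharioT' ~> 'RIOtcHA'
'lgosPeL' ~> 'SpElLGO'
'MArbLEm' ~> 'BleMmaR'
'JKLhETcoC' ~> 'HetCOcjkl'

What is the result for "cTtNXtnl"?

nxTNLCtT

What's happening: flip the case of every letter, then move the first 3 characters to the end (rotate left by 3).
"cTtNXtnl" → "CtTnxTNL" → "nxTNLCtT".
(Check on "JKLhETcoC": → "jklHetCOc" → "HetCOcjkl" ✓)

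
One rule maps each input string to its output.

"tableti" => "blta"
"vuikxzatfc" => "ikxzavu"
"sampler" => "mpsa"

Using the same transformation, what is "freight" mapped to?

Looking at the pairs, the operation is to delete the last 3 characters, then move the first 2 characters to the end (rotate left by 2).
"freight" → "frei" → "eifr".

eifr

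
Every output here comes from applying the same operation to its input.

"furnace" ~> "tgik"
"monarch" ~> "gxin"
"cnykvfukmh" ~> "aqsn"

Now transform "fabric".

hxoi

In each case the input is transformed by: shift every letter 6 places forward in the alphabet (wrapping around), then keep only the last 4 characters.
"fabric" → "lghxoi" → "hxoi".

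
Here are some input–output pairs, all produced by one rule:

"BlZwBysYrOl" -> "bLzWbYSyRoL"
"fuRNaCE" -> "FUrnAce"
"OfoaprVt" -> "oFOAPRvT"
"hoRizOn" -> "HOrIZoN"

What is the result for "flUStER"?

Rule — flip the case of every letter.
"flUStER" → "FLusTer".

FLusTer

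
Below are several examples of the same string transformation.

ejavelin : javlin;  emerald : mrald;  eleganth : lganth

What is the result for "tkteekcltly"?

tktkcltly

Rule — remove every "e".
On "tkteekcltly" that produces "tktkcltly".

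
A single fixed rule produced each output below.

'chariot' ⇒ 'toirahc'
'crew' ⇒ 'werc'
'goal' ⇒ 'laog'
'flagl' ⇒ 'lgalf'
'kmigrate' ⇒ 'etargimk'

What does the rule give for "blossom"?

What's happening: reverse the string.
So "blossom" becomes "mossolb".

mossolb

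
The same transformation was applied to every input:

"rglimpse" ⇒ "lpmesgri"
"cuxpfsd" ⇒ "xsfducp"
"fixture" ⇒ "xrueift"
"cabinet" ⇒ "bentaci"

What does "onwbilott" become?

wlitotnob

Each output is the input with this applied: swap each adjacent pair of characters (1↔2, 3↔4, ...), then move the first 3 characters to the end (rotate left by 3).
For "onwbilott" the result is "wlitotnob".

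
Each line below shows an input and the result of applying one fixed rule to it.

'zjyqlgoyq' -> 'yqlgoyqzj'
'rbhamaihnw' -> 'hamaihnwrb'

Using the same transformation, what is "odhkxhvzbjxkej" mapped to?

hkxhvzbjxkejod

Rule — move the first 2 characters to the end (rotate left by 2).
On "odhkxhvzbjxkej" that produces "hkxhvzbjxkejod".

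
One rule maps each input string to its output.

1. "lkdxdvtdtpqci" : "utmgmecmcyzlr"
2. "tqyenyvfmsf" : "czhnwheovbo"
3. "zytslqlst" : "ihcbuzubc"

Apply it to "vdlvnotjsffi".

emuewxcsboor

In each case the input is transformed by: shift every letter 9 places forward in the alphabet (wrapping around).
Applying that to "vdlvnotjsffi" gives "emuewxcsboor".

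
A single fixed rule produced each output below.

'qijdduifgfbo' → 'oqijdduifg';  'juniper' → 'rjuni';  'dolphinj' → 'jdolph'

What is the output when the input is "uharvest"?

tuharv

Rule — move the last 3 characters to the front (rotate right by 3), then delete the first 2 characters.
For "uharvest", step one produces "estuharv"; step two turns that into "tuharv".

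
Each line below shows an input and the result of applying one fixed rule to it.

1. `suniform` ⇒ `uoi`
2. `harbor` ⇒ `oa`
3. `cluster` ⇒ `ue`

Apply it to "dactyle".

ea

What's happening: sort the characters into reverse alphabetical order, then keep only the vowels.
"dactyle" → "ytledca" → "ea".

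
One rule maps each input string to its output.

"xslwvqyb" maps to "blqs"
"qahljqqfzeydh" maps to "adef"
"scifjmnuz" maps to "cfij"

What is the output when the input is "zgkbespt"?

begk

Rule — sort the characters into alphabetical order, then keep only the first 4 characters.
Working it through for "zgkbespt": intermediate "begkpstz", final "begk".
(Check on "qahljqqfzeydh": → "adefhhjlqqqyz" → "adef" ✓)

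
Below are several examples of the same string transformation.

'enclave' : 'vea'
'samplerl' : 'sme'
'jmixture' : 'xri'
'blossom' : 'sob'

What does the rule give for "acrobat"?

tca

The pattern: sort the characters into reverse alphabetical order, then keep one character in every 3, starting at position 1 (positions 1st, 4th, 7th, ...).
Working it through for "acrobat": intermediate "trocbaa", final "tca".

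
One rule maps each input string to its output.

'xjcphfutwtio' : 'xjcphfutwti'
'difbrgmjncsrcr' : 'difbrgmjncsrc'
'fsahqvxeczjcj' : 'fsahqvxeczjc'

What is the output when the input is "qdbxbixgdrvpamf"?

The pattern: delete the last character.
For "qdbxbixgdrvpamf" the result is "qdbxbixgdrvpam".

qdbxbixgdrvpam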